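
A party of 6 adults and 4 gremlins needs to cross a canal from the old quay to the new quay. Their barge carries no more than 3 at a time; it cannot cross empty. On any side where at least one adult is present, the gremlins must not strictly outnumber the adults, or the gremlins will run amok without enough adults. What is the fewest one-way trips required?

9

Counting alone: each trip to the new quay takes at most 3 across and each return brings at least 1 back, so after t trips out (and t−1 returns) at most 3t − (t−1) of the 10 are across; that first reaches 10 at t = 5, so at least 9 crossings are needed.
The plan below uses exactly 9 crossings, so it is optimal:
1. 2 gremlins → the new quay.  (the old quay: 6A 2G; the new quay: 0A 2G)
2. 1 gremlin ← the old quay.  (the old quay: 6A 3G; the new quay: 0A 1G)
3. 3 gremlins → the new quay.  (the old quay: 6A 0G; the new quay: 0A 4G)
4. 1 gremlin ← the old quay.  (the old quay: 6A 1G; the new quay: 0A 3G)
5. 3 adults → the new quay.  (the old quay: 3A 1G; the new quay: 3A 3G)
6. 1 gremlin ← the old quay.  (the old quay: 3A 2G; the new quay: 3A 2G)
7. 1 adult and 2 gremlins → the new quay.  (the old quay: 2A 0G; the new quay: 4A 4G)
8. 1 gremlin ← the old quay.  (the old quay: 2A 1G; the new quay: 4A 3G)
9. 2 adults and 1 gremlin → the new quay.  (the old quay: 0A 0G; the new quay: 6A 4G)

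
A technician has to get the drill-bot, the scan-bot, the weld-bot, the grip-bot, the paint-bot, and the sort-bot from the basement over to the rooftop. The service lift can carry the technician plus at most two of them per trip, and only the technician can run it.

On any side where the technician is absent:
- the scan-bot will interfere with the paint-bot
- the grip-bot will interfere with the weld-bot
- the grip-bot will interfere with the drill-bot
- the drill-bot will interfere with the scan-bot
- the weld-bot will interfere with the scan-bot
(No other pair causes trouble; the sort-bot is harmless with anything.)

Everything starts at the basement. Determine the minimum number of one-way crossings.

Counting alone: the technician can take at most 2 across per trip to the rooftop, so moving all 6 needs at least 3 loaded trips out, with a return between consecutive ones — at least 5 crossings.
The safety rule pushes this higher. Following every safe sequence of crossings, the most of the 6 that can be at the rooftop as the service lift arrives there on crossing 5 is 5 — never all 6.
So no plan with fewer than 7 crossings exists, and this one achieves 7:
1. Technician goes to the rooftop with the grip-bot and the scan-bot.
2. Technician goes back to the basement alone.
3. Technician goes to the rooftop with the drill-bot and the weld-bot.
4. Technician goes back to the basement with the grip-bot and the scan-bot.
5. Technician goes to the rooftop with the paint-bot and the sort-bot.
6. Technician goes back to the basement alone.
7. Technician goes to the rooftop with the grip-bot and the scan-bot.

7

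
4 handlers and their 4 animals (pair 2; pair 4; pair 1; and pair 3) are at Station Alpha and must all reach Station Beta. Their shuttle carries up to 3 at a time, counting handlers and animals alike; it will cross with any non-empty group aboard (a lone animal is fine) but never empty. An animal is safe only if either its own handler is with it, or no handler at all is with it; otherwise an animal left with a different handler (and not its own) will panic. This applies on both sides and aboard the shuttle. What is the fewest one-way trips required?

9

Counting alone: each trip to Station Beta takes at most 3 across and each return brings at least 1 back, so after t trips out (and t−1 returns) at most 3t − (t−1) of the 8 are across; that first reaches 8 at t = 4, so at least 7 crossings are needed.
The safety rule pushes this higher. Following every safe sequence of crossings, the most of the 8 that can be at Station Beta as the shuttle arrives there on crossing 7 is 7 — never all 8.
So no plan with fewer than 9 crossings exists, and this one achieves 9:
1. animal 2 and handler 2 cross → Station Beta.
2. handler 2 crosses ← Station Alpha.
3. animal 4, handler 2, and handler 4 cross → Station Beta.
4. animal 2 and handler 2 cross ← Station Alpha.
5. handler 1, handler 2, and handler 3 cross → Station Beta.
6. animal 4 crosses ← Station Alpha.
7. animal 2 and animal 4 cross → Station Beta.
8. animal 2 crosses ← Station Alpha.
9. animal 1, animal 2, and animal 3 cross → Station Beta.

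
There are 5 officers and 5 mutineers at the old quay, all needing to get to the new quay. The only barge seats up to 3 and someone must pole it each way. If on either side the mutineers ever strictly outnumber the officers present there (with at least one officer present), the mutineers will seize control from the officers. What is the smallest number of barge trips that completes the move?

11

Counting alone: each trip to the new quay takes at most 3 across and each return brings at least 1 back, so after t trips out (and t−1 returns) at most 3t − (t−1) of the 10 are across; that first reaches 10 at t = 5, so at least 9 crossings are needed.
The safety rule pushes this higher. Following every safe sequence of crossings, the most of the 10 that can be at the new quay as the barge arrives there on crossing 9 is 9 — never all 10.
So no plan with fewer than 11 crossings exists, and this one achieves 11:
1. 2 mutineers → the new quay.  (the old quay: 5O 3M; the new quay: 0O 2M)
2. 1 mutineer ← the old quay.  (the old quay: 5O 4M; the new quay: 0O 1M)
3. 3 mutineers → the new quay.  (the old quay: 5O 1M; the new quay: 0O 4M)
4. 1 mutineer ← the old quay.  (the old quay: 5O 2M; the new quay: 0O 3M)
5. 3 officers → the new quay.  (the old quay: 2O 2M; the new quay: 3O 3M)
6. 1 officer and 1 mutineer ← the old quay.  (the old quay: 3O 3M; the new quay: 2O 2M)
7. 3 officers → the new quay.  (the old quay: 0O 3M; the new quay: 5O 2M)
8. 1 mutineer ← the old quay.  (the old quay: 0O 4M; the new quay: 5O 1M)
9. 2 mutineers → the new quay.  (the old quay: 0O 2M; the new quay: 5O 3M)
10. 1 mutineer ← the old quay.  (the old quay: 0O 3M; the new quay: 5O 2M)
11. 3 mutineers → the new quay.  (the old quay: 0O 0M; the new quay: 5O 5M)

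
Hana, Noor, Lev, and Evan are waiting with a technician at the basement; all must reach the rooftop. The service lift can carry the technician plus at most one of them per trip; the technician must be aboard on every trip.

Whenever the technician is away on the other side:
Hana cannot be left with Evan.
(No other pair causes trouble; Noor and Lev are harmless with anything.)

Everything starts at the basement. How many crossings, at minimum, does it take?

7

Counting alone: the technician can take at most 1 across per trip to the rooftop, so moving all 4 needs at least 4 loaded trips out, with a return between consecutive ones — at least 7 crossings.
The plan below uses exactly 7 crossings, so it is optimal:
1. Technician goes to the rooftop with Hana.
2. Technician goes back to the basement alone.
3. Technician goes to the rooftop with Noor.
4. Technician goes back to the basement alone.
5. Technician goes to the rooftop with Lev.
6. Technician goes back to the basement alone.
7. Technician goes to the rooftop with Evan.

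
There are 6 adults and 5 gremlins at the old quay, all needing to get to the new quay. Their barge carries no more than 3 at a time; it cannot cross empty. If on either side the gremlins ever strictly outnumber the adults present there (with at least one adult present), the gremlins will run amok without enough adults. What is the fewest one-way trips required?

Counting alone: each trip to the new quay takes at most 3 across and each return brings at least 1 back, so after t trips out (and t−1 returns) at most 3t − (t−1) of the 11 are across; that first reaches 11 at t = 5, so at least 9 crossings are needed.
The plan below uses exactly 9 crossings, so it is optimal:
1. 3 gremlins → the new quay.  (the old quay: 6A 2G; the new quay: 0A 3G)
2. 1 gremlin ← the old quay.  (the old quay: 6A 3G; the new quay: 0A 2G)
3. 3 adults → the new quay.  (the old quay: 3A 3G; the new quay: 3A 2G)
4. 1 adult ← the old quay.  (the old quay: 4A 3G; the new quay: 2A 2G)
5. 2 adults and 1 gremlin → the new quay.  (the old quay: 2A 2G; the new quay: 4A 3G)
6. 1 adult ← the old quay.  (the old quay: 3A 2G; the new quay: 3A 3G)
7. 2 adults and 1 gremlin → the new quay.  (the old quay: 1A 1G; the new quay: 5A 4G)
8. 1 adult ← the old quay.  (the old quay: 2A 1G; the new quay: 4A 4G)
9. 2 adults and 1 gremlin → the new quay.  (the old quay: 0A 0G; the new quay: 6A 5G)

9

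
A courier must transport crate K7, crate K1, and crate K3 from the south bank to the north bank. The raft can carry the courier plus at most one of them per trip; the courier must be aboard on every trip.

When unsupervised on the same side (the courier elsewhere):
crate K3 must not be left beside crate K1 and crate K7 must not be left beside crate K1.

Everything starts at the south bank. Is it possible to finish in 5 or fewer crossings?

No

Counting alone: the courier can take at most 1 across per trip to the north bank, so moving all 3 needs at least 3 loaded trips out, with a return between consecutive ones — at least 5 crossings.
The safety rule pushes this higher. Following every safe sequence of crossings, the most of the 3 that can be at the north bank as the raft arrives there on crossing 5 is 2 — never all 3.
So the move cannot be finished within 5 crossings. (The shortest complete plan takes 7:)
1. Courier goes to the north bank with crate K1.  [the south bank: crate K3, crate K7 | the north bank: crate K1]
2. Courier goes back to the south bank alone.  [the south bank: crate K3, crate K7 | the north bank: crate K1]
3. Courier goes to the north bank with crate K7.  [the south bank: crate K3 | the north bank: crate K1, crate K7]
4. Courier goes back to the south bank with crate K1.  [the south bank: crate K1, crate K3 | the north bank: crate K7]
5. Courier goes to the north bank with crate K3.  [the south bank: crate K1 | the north bank: crate K3, crate K7]
6. Courier goes back to the south bank alone.  [the south bank: crate K1 | the north bank: crate K3, crate K7]
7. Courier goes to the north bank with crate K1.  [the south bank: — | the north bank: crate K1, crate K3, crate K7]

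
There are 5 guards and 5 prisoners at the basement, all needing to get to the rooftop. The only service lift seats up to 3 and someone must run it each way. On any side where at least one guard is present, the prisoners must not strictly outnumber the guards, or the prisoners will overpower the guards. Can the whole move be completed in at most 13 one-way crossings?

Yes — this plan uses 11 crossings (≤ 13):
1. 2 prisoners → the rooftop.  (the basement: 5G 3P; the rooftop: 0G 2P)
2. 1 prisoner ← the basement.  (the basement: 5G 4P; the rooftop: 0G 1P)
3. 3 prisoners → the rooftop.  (the basement: 5G 1P; the rooftop: 0G 4P)
4. 1 prisoner ← the basement.  (the basement: 5G 2P; the rooftop: 0G 3P)
5. 3 guards → the rooftop.  (the basement: 2G 2P; the rooftop: 3G 3P)
6. 1 guard and 1 prisoner ← the basement.  (the basement: 3G 3P; the rooftop: 2G 2P)
7. 3 guards → the rooftop.  (the basement: 0G 3P; the rooftop: 5G 2P)
8. 1 prisoner ← the basement.  (the basement: 0G 4P; the rooftop: 5G 1P)
9. 2 prisoners → the rooftop.  (the basement: 0G 2P; the rooftop: 5G 3P)
10. 1 prisoner ← the basement.  (the basement: 0G 3P; the rooftop: 5G 2P)
11. 3 prisoners → the rooftop.  (the basement: 0G 0P; the rooftop: 5G 5P)

Yes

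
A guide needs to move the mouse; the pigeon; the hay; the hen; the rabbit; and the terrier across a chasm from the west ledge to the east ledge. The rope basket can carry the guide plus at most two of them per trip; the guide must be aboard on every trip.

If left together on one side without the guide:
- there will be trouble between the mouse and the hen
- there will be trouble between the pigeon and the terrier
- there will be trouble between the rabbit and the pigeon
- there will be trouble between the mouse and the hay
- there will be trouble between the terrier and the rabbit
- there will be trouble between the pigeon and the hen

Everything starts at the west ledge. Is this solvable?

Whatever the first load, the items left behind include a forbidden pair without the guide. No opening move is safe, so no plan exists.

No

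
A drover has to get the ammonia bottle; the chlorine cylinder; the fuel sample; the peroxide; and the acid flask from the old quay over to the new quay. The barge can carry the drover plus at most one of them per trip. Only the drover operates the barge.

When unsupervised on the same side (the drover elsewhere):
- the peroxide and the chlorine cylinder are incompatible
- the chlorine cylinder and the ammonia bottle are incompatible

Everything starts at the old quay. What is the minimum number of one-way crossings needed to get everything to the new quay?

Counting alone: the drover can take at most 1 across per trip to the new quay, so moving all 5 needs at least 5 loaded trips out, with a return between consecutive ones — at least 9 crossings.
The safety rule pushes this higher. Following every safe sequence of crossings, the most of the 5 that can be at the new quay as the barge arrives there on crossing 9 is 4 — never all 5.
So no plan with fewer than 11 crossings exists, and this one achieves 11:
1. Drover goes to the new quay with the chlorine cylinder.
2. Drover goes back to the old quay alone.
3. Drover goes to the new quay with the ammonia bottle.
4. Drover goes back to the old quay with the chlorine cylinder.
5. Drover goes to the new quay with the peroxide.
6. Drover goes back to the old quay alone.
7. Drover goes to the new quay with the fuel sample.
8. Drover goes back to the old quay alone.
9. Drover goes to the new quay with the acid flask.
10. Drover goes back to the old quay alone.
11. Drover goes to the new quay with the chlorine cylinder.

11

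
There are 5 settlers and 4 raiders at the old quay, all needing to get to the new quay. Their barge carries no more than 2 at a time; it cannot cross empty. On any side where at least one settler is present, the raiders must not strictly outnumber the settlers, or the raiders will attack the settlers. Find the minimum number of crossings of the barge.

15

Counting alone: each trip to the new quay takes at most 2 across and each return brings at least 1 back, so after t trips out (and t−1 returns) at most 2t − (t−1) of the 9 are across; that first reaches 9 at t = 8, so at least 15 crossings are needed.
The plan below uses exactly 15 crossings, so it is optimal:
1. 2 raiders → the new quay.  (the old quay: 5S 2R; the new quay: 0S 2R)
2. 1 raider ← the old quay.  (the old quay: 5S 3R; the new quay: 0S 1R)
3. 2 raiders → the new quay.  (the old quay: 5S 1R; the new quay: 0S 3R)
4. 1 raider ← the old quay.  (the old quay: 5S 2R; the new quay: 0S 2R)
5. 2 settlers → the new quay.  (the old quay: 3S 2R; the new quay: 2S 2R)
6. 1 raider ← the old quay.  (the old quay: 3S 3R; the new quay: 2S 1R)
7. 1 settler and 1 raider → the new quay.  (the old quay: 2S 2R; the new quay: 3S 2R)
8. 1 settler ← the old quay.  (the old quay: 3S 2R; the new quay: 2S 2R)
9. 1 settler and 1 raider → the new quay.  (the old quay: 2S 1R; the new quay: 3S 3R)
10. 1 raider ← the old quay.  (the old quay: 2S 2R; the new quay: 3S 2R)
11. 1 settler and 1 raider → the new quay.  (the old quay: 1S 1R; the new quay: 4S 3R)
12. 1 settler ← the old quay.  (the old quay: 2S 1R; the new quay: 3S 3R)
13. 1 settler and 1 raider → the new quay.  (the old quay: 1S 0R; the new quay: 4S 4R)
14. 1 raider ← the old quay.  (the old quay: 1S 1R; the new quay: 4S 3R)
15. 1 settler and 1 raider → the new quay.  (the old quay: 0S 0R; the new quay: 5S 4R)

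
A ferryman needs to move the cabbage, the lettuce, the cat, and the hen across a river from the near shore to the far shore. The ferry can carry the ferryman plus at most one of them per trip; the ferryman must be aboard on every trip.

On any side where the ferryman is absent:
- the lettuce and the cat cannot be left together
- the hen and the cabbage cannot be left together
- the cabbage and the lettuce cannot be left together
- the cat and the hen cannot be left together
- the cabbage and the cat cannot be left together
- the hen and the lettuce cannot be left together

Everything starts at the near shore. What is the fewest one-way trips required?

impossible

Whatever the first load, the items left behind include a forbidden pair without the ferryman. No opening move is safe, so no plan exists.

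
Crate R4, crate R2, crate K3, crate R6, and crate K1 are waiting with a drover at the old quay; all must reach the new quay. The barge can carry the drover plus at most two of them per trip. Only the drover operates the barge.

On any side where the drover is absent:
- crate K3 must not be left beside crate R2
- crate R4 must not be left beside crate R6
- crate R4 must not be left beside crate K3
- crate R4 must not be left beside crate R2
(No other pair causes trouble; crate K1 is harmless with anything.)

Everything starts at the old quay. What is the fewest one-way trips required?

Counting alone: the drover can take at most 2 across per trip to the new quay, so moving all 5 needs at least 3 loaded trips out, with a return between consecutive ones — at least 5 crossings.
The safety rule pushes this higher. Following every safe sequence of crossings, the most of the 5 that can be at the new quay as the barge arrives there on crossing 5 is 4 — never all 5.
So no plan with fewer than 7 crossings exists, and this one achieves 7:
1. Drover goes to the new quay with crate R2 and crate R4.
2. Drover goes back to the old quay with crate R4.
3. Drover goes to the new quay with crate R4 and crate R6.
4. Drover goes back to the old quay with crate R4.
5. Drover goes to the new quay with crate K1 and crate R4.
6. Drover goes back to the old quay with crate R4.
7. Drover goes to the new quay with crate K3 and crate R4.

7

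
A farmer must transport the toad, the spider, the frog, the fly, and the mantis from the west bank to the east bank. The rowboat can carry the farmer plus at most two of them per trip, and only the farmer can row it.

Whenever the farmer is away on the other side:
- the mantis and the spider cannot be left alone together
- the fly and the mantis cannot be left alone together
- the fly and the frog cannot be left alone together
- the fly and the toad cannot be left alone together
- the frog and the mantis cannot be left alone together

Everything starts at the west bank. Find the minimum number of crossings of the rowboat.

7

Counting alone: the farmer can take at most 2 across per trip to the east bank, so moving all 5 needs at least 3 loaded trips out, with a return between consecutive ones — at least 5 crossings.
The safety rule pushes this higher. Following every safe sequence of crossings, the most of the 5 that can be at the east bank as the rowboat arrives there on crossing 5 is 4 — never all 5.
So no plan with fewer than 7 crossings exists, and this one achieves 7:
1. Farmer goes to the east bank with the fly and the mantis.  [the west bank: the frog, the spider, the toad | the east bank: the fly, the mantis]
2. Farmer goes back to the west bank with the fly.  [the west bank: the fly, the frog, the spider, the toad | the east bank: the mantis]
3. Farmer goes to the east bank with the frog and the toad.  [the west bank: the fly, the spider | the east bank: the frog, the mantis, the toad]
4. Farmer goes back to the west bank with the frog.  [the west bank: the fly, the frog, the spider | the east bank: the mantis, the toad]
5. Farmer goes to the east bank with the frog and the spider.  [the west bank: the fly | the east bank: the frog, the mantis, the spider, the toad]
6. Farmer goes back to the west bank with the mantis.  [the west bank: the fly, the mantis | the east bank: the frog, the spider, the toad]
7. Farmer goes to the east bank with the fly and the mantis.  [the west bank: — | the east bank: the fly, the frog, the mantis, the spider, the toad]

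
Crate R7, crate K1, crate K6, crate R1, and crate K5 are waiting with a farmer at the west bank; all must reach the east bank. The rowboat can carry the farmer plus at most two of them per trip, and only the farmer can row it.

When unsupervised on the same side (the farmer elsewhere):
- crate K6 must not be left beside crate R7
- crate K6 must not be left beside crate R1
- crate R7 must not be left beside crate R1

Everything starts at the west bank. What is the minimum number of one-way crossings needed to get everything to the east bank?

Counting alone: the farmer can take at most 2 across per trip to the east bank, so moving all 5 needs at least 3 loaded trips out, with a return between consecutive ones — at least 5 crossings.
The safety rule pushes this higher. Following every safe sequence of crossings, the most of the 5 that can be at the east bank as the rowboat arrives there on crossing 5 is 4 — never all 5.
So no plan with fewer than 7 crossings exists, and this one achieves 7:
1. Farmer goes to the east bank with crate K6 and crate R7.
2. Farmer goes back to the west bank with crate R7.
3. Farmer goes to the east bank with crate K1 and crate R7.
4. Farmer goes back to the west bank with crate R7.
5. Farmer goes to the east bank with crate K5 and crate R7.
6. Farmer goes back to the west bank with crate R7.
7. Farmer goes to the east bank with crate R1 and crate R7.

7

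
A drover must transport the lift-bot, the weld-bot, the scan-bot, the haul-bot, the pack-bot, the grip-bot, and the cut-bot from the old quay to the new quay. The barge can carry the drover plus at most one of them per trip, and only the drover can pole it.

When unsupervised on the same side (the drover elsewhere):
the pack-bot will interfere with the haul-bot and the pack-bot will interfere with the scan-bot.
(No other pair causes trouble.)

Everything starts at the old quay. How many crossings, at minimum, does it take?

15

Counting alone: the drover can take at most 1 across per trip to the new quay, so moving all 7 needs at least 7 loaded trips out, with a return between consecutive ones — at least 13 crossings.
The safety rule pushes this higher. Following every safe sequence of crossings, the most of the 7 that can be at the new quay as the barge arrives there on crossing 13 is 6 — never all 7.
So no plan with fewer than 15 crossings exists, and this one achieves 15:
1. Drover goes to the new quay with the pack-bot.  [the old quay: the cut-bot, the grip-bot, the haul-bot, the lift-bot, the scan-bot, the weld-bot | the new quay: the pack-bot]
2. Drover goes back to the old quay alone.  [the old quay: the cut-bot, the grip-bot, the haul-bot, the lift-bot, the scan-bot, the weld-bot | the new quay: the pack-bot]
3. Drover goes to the new quay with the lift-bot.  [the old quay: the cut-bot, the grip-bot, the haul-bot, the scan-bot, the weld-bot | the new quay: the lift-bot, the pack-bot]
4. Drover goes back to the old quay alone.  [the old quay: the cut-bot, the grip-bot, the haul-bot, the scan-bot, the weld-bot | the new quay: the lift-bot, the pack-bot]
5. Drover goes to the new quay with the weld-bot.  [the old quay: the cut-bot, the grip-bot, the haul-bot, the scan-bot | the new quay: the lift-bot, the pack-bot, the weld-bot]
6. Drover goes back to the old quay alone.  [the old quay: the cut-bot, the grip-bot, the haul-bot, the scan-bot | the new quay: the lift-bot, the pack-bot, the weld-bot]
7. Drover goes to the new quay with the scan-bot.  [the old quay: the cut-bot, the grip-bot, the haul-bot | the new quay: the lift-bot, the pack-bot, the scan-bot, the weld-bot]
8. Drover goes back to the old quay with the pack-bot.  [the old quay: the cut-bot, the grip-bot, the haul-bot, the pack-bot | the new quay: the lift-bot, the scan-bot, the weld-bot]
9. Drover goes to the new quay with the haul-bot.  [the old quay: the cut-bot, the grip-bot, the pack-bot | the new quay: the haul-bot, the lift-bot, the scan-bot, the weld-bot]
10. Drover goes back to the old quay alone.  [the old quay: the cut-bot, the grip-bot, the pack-bot | the new quay: the haul-bot, the lift-bot, the scan-bot, the weld-bot]
11. Drover goes to the new quay with the grip-bot.  [the old quay: the cut-bot, the pack-bot | the new quay: the grip-bot, the haul-bot, the lift-bot, the scan-bot, the weld-bot]
12. Drover goes back to the old quay alone.  [the old quay: the cut-bot, the pack-bot | the new quay: the grip-bot, the haul-bot, the lift-bot, the scan-bot, the weld-bot]
13. Drover goes to the new quay with the cut-bot.  [the old quay: the pack-bot | the new quay: the cut-bot, the grip-bot, the haul-bot, the lift-bot, the scan-bot, the weld-bot]
14. Drover goes back to the old quay alone.  [the old quay: the pack-bot | the new quay: the cut-bot, the grip-bot, the haul-bot, the lift-bot, the scan-bot, the weld-bot]
15. Drover goes to the new quay with the pack-bot.  [the old quay: — | the new quay: the cut-bot, the grip-bot, the haul-bot, the lift-bot, the pack-bot, the scan-bot, the weld-bot]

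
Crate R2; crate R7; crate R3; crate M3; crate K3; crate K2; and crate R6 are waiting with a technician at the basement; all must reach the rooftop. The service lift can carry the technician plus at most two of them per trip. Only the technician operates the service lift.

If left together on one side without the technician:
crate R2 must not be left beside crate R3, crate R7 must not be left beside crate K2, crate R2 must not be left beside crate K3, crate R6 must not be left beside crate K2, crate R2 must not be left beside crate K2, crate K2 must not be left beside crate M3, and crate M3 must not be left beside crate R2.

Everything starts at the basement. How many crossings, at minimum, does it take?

Counting alone: the technician can take at most 2 across per trip to the rooftop, so moving all 7 needs at least 4 loaded trips out, with a return between consecutive ones — at least 7 crossings.
The safety rule pushes this higher. Following every safe sequence of crossings, the most of the 7 that can be at the rooftop as the service lift arrives there on crossings 7, 9 is 5, 6 respectively — never all 7.
So no plan with fewer than 11 crossings exists, and this one achieves 11:
1. Technician goes to the rooftop with crate K2 and crate R2.  [the basement: crate K3, crate M3, crate R3, crate R6, crate R7 | the rooftop: crate K2, crate R2]
2. Technician goes back to the basement with crate R2.  [the basement: crate K3, crate M3, crate R2, crate R3, crate R6, crate R7 | the rooftop: crate K2]
3. Technician goes to the rooftop with crate R2 and crate R7.  [the basement: crate K3, crate M3, crate R3, crate R6 | the rooftop: crate K2, crate R2, crate R7]
4. Technician goes back to the basement with crate K2.  [the basement: crate K2, crate K3, crate M3, crate R3, crate R6 | the rooftop: crate R2, crate R7]
5. Technician goes to the rooftop with crate M3 and crate R6.  [the basement: crate K2, crate K3, crate R3 | the rooftop: crate M3, crate R2, crate R6, crate R7]
6. Technician goes back to the basement with crate R2.  [the basement: crate K2, crate K3, crate R2, crate R3 | the rooftop: crate M3, crate R6, crate R7]
7. Technician goes to the rooftop with crate R2 and crate R3.  [the basement: crate K2, crate K3 | the rooftop: crate M3, crate R2, crate R3, crate R6, crate R7]
8. Technician goes back to the basement with crate R2.  [the basement: crate K2, crate K3, crate R2 | the rooftop: crate M3, crate R3, crate R6, crate R7]
9. Technician goes to the rooftop with crate K3 and crate R2.  [the basement: crate K2 | the rooftop: crate K3, crate M3, crate R2, crate R3, crate R6, crate R7]
10. Technician goes back to the basement with crate R2.  [the basement: crate K2, crate R2 | the rooftop: crate K3, crate M3, crate R3, crate R6, crate R7]
11. Technician goes to the rooftop with crate K2 and crate R2.  [the basement: — | the rooftop: crate K2, crate K3, crate M3, crate R2, crate R3, crate R6, crate R7]

11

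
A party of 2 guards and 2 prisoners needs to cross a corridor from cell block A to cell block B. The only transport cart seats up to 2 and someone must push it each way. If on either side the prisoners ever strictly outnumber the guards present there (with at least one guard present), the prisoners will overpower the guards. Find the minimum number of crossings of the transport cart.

Counting alone: each trip to cell block B takes at most 2 across and each return brings at least 1 back, so after t trips out (and t−1 returns) at most 2t − (t−1) of the 4 are across; that first reaches 4 at t = 3, so at least 5 crossings are needed.
The plan below uses exactly 5 crossings, so it is optimal:
1. 2 prisoners → cell block B.  (cell block A: 2G 0P; cell block B: 0G 2P)
2. 1 prisoner ← cell block A.  (cell block A: 2G 1P; cell block B: 0G 1P)
3. 2 guards → cell block B.  (cell block A: 0G 1P; cell block B: 2G 1P)
4. 1 prisoner ← cell block A.  (cell block A: 0G 2P; cell block B: 2G 0P)
5. 2 prisoners → cell block B.  (cell block A: 0G 0P; cell block B: 2G 2P)

5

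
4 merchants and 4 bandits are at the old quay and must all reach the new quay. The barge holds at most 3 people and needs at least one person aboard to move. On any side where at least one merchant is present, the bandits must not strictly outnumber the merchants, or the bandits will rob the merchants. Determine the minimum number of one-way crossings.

Counting alone: each trip to the new quay takes at most 3 across and each return brings at least 1 back, so after t trips out (and t−1 returns) at most 3t − (t−1) of the 8 are across; that first reaches 8 at t = 4, so at least 7 crossings are needed.
The safety rule pushes this higher. Following every safe sequence of crossings, the most of the 8 that can be at the new quay as the barge arrives there on crossing 7 is 7 — never all 8.
So no plan with fewer than 9 crossings exists, and this one achieves 9:
1. 2 bandits → the new quay.  (the old quay: 4M 2B; the new quay: 0M 2B)
2. 1 bandit ← the old quay.  (the old quay: 4M 3B; the new quay: 0M 1B)
3. 3 bandits → the new quay.  (the old quay: 4M 0B; the new quay: 0M 4B)
4. 1 bandit ← the old quay.  (the old quay: 4M 1B; the new quay: 0M 3B)
5. 3 merchants → the new quay.  (the old quay: 1M 1B; the new quay: 3M 3B)
6. 1 merchant and 1 bandit ← the old quay.  (the old quay: 2M 2B; the new quay: 2M 2B)
7. 2 merchants → the new quay.  (the old quay: 0M 2B; the new quay: 4M 2B)
8. 1 bandit ← the old quay.  (the old quay: 0M 3B; the new quay: 4M 1B)
9. 3 bandits → the new quay.  (the old quay: 0M 0B; the new quay: 4M 4B)

9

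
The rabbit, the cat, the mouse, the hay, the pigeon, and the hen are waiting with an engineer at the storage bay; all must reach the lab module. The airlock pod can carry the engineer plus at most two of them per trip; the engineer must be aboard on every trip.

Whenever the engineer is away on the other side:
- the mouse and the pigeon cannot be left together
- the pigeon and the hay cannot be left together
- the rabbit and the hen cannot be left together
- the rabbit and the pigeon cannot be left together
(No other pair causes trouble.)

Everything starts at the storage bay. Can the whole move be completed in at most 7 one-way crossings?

Yes — this plan uses 7 crossings (≤ 7):
1. Engineer goes to the lab module with the pigeon and the rabbit.
2. Engineer goes back to the storage bay with the rabbit.
3. Engineer goes to the lab module with the cat and the rabbit.
4. Engineer goes back to the storage bay with the pigeon.
5. Engineer goes to the lab module with the hay and the mouse.
6. Engineer goes back to the storage bay alone.
7. Engineer goes to the lab module with the hen and the pigeon.

Yes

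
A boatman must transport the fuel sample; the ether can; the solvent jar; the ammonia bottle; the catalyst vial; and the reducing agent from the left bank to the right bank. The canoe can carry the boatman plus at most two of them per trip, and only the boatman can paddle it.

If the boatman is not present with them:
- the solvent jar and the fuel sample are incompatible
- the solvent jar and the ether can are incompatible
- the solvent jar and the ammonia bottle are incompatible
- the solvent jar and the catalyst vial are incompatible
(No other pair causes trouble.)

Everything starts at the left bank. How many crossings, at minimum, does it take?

Counting alone: the boatman can take at most 2 across per trip to the right bank, so moving all 6 needs at least 3 loaded trips out, with a return between consecutive ones — at least 5 crossings.
The safety rule pushes this higher. Following every safe sequence of crossings, the most of the 6 that can be at the right bank as the canoe arrives there on crossing 5 is 5 — never all 6.
So no plan with fewer than 7 crossings exists, and this one achieves 7:
1. Boatman goes to the right bank with the solvent jar.  [the left bank: the ammonia bottle, the catalyst vial, the ether can, the fuel sample, the reducing agent | the right bank: the solvent jar]
2. Boatman goes back to the left bank alone.  [the left bank: the ammonia bottle, the catalyst vial, the ether can, the fuel sample, the reducing agent | the right bank: the solvent jar]
3. Boatman goes to the right bank with the ether can and the fuel sample.  [the left bank: the ammonia bottle, the catalyst vial, the reducing agent | the right bank: the ether can, the fuel sample, the solvent jar]
4. Boatman goes back to the left bank with the solvent jar.  [the left bank: the ammonia bottle, the catalyst vial, the reducing agent, the solvent jar | the right bank: the ether can, the fuel sample]
5. Boatman goes to the right bank with the ammonia bottle and the catalyst vial.  [the left bank: the reducing agent, the solvent jar | the right bank: the ammonia bottle, the catalyst vial, the ether can, the fuel sample]
6. Boatman goes back to the left bank alone.  [the left bank: the reducing agent, the solvent jar | the right bank: the ammonia bottle, the catalyst vial, the ether can, the fuel sample]
7. Boatman goes to the right bank with the reducing agent and the solvent jar.  [the left bank: — | the right bank: the ammonia bottle, the catalyst vial, the ether can, the fuel sample, the reducing agent, the solvent jar]

7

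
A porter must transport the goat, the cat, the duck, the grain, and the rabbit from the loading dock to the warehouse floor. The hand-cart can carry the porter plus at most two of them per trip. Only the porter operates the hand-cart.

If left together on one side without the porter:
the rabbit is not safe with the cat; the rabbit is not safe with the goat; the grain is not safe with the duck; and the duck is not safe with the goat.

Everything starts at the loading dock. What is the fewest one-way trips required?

7

Counting alone: the porter can take at most 2 across per trip to the warehouse floor, so moving all 5 needs at least 3 loaded trips out, with a return between consecutive ones — at least 5 crossings.
The safety rule pushes this higher. Following every safe sequence of crossings, the most of the 5 that can be at the warehouse floor as the hand-cart arrives there on crossing 5 is 4 — never all 5.
So no plan with fewer than 7 crossings exists, and this one achieves 7:
1. Porter goes to the warehouse floor with the duck and the rabbit.  [the loading dock: the cat, the goat, the grain | the warehouse floor: the duck, the rabbit]
2. Porter goes back to the loading dock alone.  [the loading dock: the cat, the goat, the grain | the warehouse floor: the duck, the rabbit]
3. Porter goes to the warehouse floor with the goat.  [the loading dock: the cat, the grain | the warehouse floor: the duck, the goat, the rabbit]
4. Porter goes back to the loading dock with the duck and the rabbit.  [the loading dock: the cat, the duck, the grain, the rabbit | the warehouse floor: the goat]
5. Porter goes to the warehouse floor with the cat and the grain.  [the loading dock: the duck, the rabbit | the warehouse floor: the cat, the goat, the grain]
6. Porter goes back to the loading dock alone.  [the loading dock: the duck, the rabbit | the warehouse floor: the cat, the goat, the grain]
7. Porter goes to the warehouse floor with the duck and the rabbit.  [the loading dock: — | the warehouse floor: the cat, the duck, the goat, the grain, the rabbit]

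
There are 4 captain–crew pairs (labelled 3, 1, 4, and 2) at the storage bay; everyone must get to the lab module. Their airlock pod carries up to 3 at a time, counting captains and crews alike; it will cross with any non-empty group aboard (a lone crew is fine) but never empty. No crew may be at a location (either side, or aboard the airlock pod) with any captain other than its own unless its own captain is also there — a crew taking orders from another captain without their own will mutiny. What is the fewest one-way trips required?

Counting alone: each trip to the lab module takes at most 3 across and each return brings at least 1 back, so after t trips out (and t−1 returns) at most 3t − (t−1) of the 8 are across; that first reaches 8 at t = 4, so at least 7 crossings are needed.
The safety rule pushes this higher. Following every safe sequence of crossings, the most of the 8 that can be at the lab module as the airlock pod arrives there on crossing 7 is 7 — never all 8.
So no plan with fewer than 9 crossings exists, and this one achieves 9:
1. captain 3 and crew 3 cross → the lab module.
2. captain 3 crosses ← the storage bay.
3. captain 1, captain 3, and crew 1 cross → the lab module.
4. captain 3 and crew 3 cross ← the storage bay.
5. captain 2, captain 3, and captain 4 cross → the lab module.
6. crew 1 crosses ← the storage bay.
7. crew 1 and crew 3 cross → the lab module.
8. crew 3 crosses ← the storage bay.
9. crew 2, crew 3, and crew 4 cross → the lab module.

9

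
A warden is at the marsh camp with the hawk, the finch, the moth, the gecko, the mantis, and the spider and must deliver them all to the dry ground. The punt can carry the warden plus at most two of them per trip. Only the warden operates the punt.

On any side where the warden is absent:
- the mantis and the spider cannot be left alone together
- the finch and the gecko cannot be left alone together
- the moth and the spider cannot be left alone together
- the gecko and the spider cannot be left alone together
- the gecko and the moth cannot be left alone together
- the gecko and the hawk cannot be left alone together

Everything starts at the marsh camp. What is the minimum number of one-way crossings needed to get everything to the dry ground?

9

Counting alone: the warden can take at most 2 across per trip to the dry ground, so moving all 6 needs at least 3 loaded trips out, with a return between consecutive ones — at least 5 crossings.
The safety rule pushes this higher. Following every safe sequence of crossings, the most of the 6 that can be at the dry ground as the punt arrives there on crossings 5, 7 is 4, 5 respectively — never all 6.
So no plan with fewer than 9 crossings exists, and this one achieves 9:
1. Warden goes to the dry ground with the gecko and the spider.
2. Warden goes back to the marsh camp with the gecko.
3. Warden goes to the dry ground with the gecko and the hawk.
4. Warden goes back to the marsh camp with the gecko.
5. Warden goes to the dry ground with the finch and the moth.
6. Warden goes back to the marsh camp with the moth.
7. Warden goes to the dry ground with the mantis and the moth.
8. Warden goes back to the marsh camp with the spider.
9. Warden goes to the dry ground with the gecko and the spider.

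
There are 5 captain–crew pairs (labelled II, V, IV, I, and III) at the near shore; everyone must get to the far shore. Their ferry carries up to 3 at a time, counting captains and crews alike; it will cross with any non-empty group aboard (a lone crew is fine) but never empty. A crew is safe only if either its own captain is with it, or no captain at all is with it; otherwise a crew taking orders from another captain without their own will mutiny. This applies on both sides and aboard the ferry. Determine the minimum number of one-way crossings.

11

Counting alone: each trip to the far shore takes at most 3 across and each return brings at least 1 back, so after t trips out (and t−1 returns) at most 3t − (t−1) of the 10 are across; that first reaches 10 at t = 5, so at least 9 crossings are needed.
The safety rule pushes this higher. Following every safe sequence of crossings, the most of the 10 that can be at the far shore as the ferry arrives there on crossing 9 is 9 — never all 10.
So no plan with fewer than 11 crossings exists, and this one achieves 11:
1. captain II and crew II cross → the far shore.
2. captain II crosses ← the near shore.
3. crew I, crew IV, and crew V cross → the far shore.
4. crew II crosses ← the near shore.
5. captain I, captain IV, and captain V cross → the far shore.
6. captain V and crew V cross ← the near shore.
7. captain II, captain III, and captain V cross → the far shore.
8. crew IV crosses ← the near shore.
9. crew II and crew V cross → the far shore.
10. crew II crosses ← the near shore.
11. crew II, crew III, and crew IV cross → the far shore.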